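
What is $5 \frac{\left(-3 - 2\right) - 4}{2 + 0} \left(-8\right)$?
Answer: $180$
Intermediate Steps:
$5 \frac{\left(-3 - 2\right) - 4}{2 + 0} \left(-8\right) = 5 \frac{\left(-3 - 2\right) - 4}{2} \left(-8\right) = 5 \left(-5 - 4\right) \frac{1}{2} \left(-8\right) = 5 \left(\left(-9\right) \frac{1}{2}\right) \left(-8\right) = 5 \left(- \frac{9}{2}\right) \left(-8\right) = \left(- \frac{45}{2}\right) \left(-8\right) = 180$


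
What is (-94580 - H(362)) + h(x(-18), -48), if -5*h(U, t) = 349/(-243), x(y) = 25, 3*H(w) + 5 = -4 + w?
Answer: -115057316/1215 ≈ -94697.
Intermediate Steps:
H(w) = -3 + w/3 (H(w) = -5/3 + (-4 + w)/3 = -5/3 + (-4/3 + w/3) = -3 + w/3)
h(U, t) = 349/1215 (h(U, t) = -349/(5*(-243)) = -349*(-1)/(5*243) = -⅕*(-349/243) = 349/1215)
(-94580 - H(362)) + h(x(-18), -48) = (-94580 - (-3 + (⅓)*362)) + 349/1215 = (-94580 - (-3 + 362/3)) + 349/1215 = (-94580 - 1*353/3) + 349/1215 = (-94580 - 353/3) + 349/1215 = -284093/3 + 349/1215 = -115057316/1215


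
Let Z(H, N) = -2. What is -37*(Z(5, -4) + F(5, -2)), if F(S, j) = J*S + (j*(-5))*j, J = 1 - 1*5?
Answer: 1554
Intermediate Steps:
J = -4 (J = 1 - 5 = -4)
F(S, j) = -5*j² - 4*S (F(S, j) = -4*S + (j*(-5))*j = -4*S + (-5*j)*j = -4*S - 5*j² = -5*j² - 4*S)
-37*(Z(5, -4) + F(5, -2)) = -37*(-2 + (-5*(-2)² - 4*5)) = -37*(-2 + (-5*4 - 20)) = -37*(-2 + (-20 - 20)) = -37*(-2 - 40) = -37*(-42) = 1554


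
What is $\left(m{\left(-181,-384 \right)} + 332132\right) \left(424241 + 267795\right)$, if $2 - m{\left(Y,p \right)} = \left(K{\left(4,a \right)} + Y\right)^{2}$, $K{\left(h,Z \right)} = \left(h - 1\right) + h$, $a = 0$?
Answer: $208896602888$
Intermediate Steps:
$K{\left(h,Z \right)} = -1 + 2 h$ ($K{\left(h,Z \right)} = \left(-1 + h\right) + h = -1 + 2 h$)
$m{\left(Y,p \right)} = 2 - \left(7 + Y\right)^{2}$ ($m{\left(Y,p \right)} = 2 - \left(\left(-1 + 2 \cdot 4\right) + Y\right)^{2} = 2 - \left(\left(-1 + 8\right) + Y\right)^{2} = 2 - \left(7 + Y\right)^{2}$)
$\left(m{\left(-181,-384 \right)} + 332132\right) \left(424241 + 267795\right) = \left(\left(2 - \left(7 - 181\right)^{2}\right) + 332132\right) \left(424241 + 267795\right) = \left(\left(2 - \left(-174\right)^{2}\right) + 332132\right) 692036 = \left(\left(2 - 30276\right) + 332132\right) 692036 = \left(-30274 + 332132\right) 692036 = 301858 \cdot 692036 = 208896602888$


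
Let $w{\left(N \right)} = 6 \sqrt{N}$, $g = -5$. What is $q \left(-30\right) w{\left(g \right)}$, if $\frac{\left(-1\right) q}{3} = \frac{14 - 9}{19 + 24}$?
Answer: $\frac{2700 i \sqrt{5}}{43} \approx 140.4 i$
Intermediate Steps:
$q = - \frac{15}{43}$ ($q = - 3 \frac{14 - 9}{19 + 24} = - 3 \frac{14 - 9}{43} = - 3 \cdot 5 \cdot \frac{1}{43} = \left(-3\right) \frac{5}{43} = - \frac{15}{43} \approx -0.34884$)
$q \left(-30\right) w{\left(g \right)} = \left(- \frac{15}{43}\right) \left(-30\right) 6 \sqrt{-5} = \frac{450 \cdot 6 i \sqrt{5}}{43} = \frac{2700 i \sqrt{5}}{43}$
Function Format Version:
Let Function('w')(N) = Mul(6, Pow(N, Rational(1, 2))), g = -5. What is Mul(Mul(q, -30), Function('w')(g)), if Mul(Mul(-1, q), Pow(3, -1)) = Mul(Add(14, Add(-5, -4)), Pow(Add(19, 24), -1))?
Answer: Mul(Rational(2700, 43), I, Pow(5, Rational(1, 2))) ≈ Mul(140.40, I)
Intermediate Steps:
q = Rational(-15, 43) (q = Mul(-3, Mul(Add(14, Add(-5, -4)), Pow(Add(19, 24), -1))) = Mul(-3, Mul(Add(14, -9), Pow(43, -1))) = Mul(-3, Mul(5, Rational(1, 43))) = Mul(-3, Rational(5, 43)) = Rational(-15, 43) ≈ -0.34884)
Mul(Mul(q, -30), Function('w')(g)) = Mul(Mul(Rational(-15, 43), -30), Mul(6, Pow(-5, Rational(1, 2)))) = Mul(Rational(450, 43), Mul(6, Mul(I, Pow(5, Rational(1, 2))))) = Mul(Rational(450, 43), Mul(6, I, Pow(5, Rational(1, 2)))) = Mul(Rational(2700, 43), I, Pow(5, Rational(1, 2)))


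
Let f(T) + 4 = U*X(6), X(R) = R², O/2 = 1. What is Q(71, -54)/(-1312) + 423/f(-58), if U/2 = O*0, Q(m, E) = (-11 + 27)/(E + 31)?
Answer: -398887/3772 ≈ -105.75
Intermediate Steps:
O = 2 (O = 2*1 = 2)
Q(m, E) = 16/(31 + E)
U = 0 (U = 2*(2*0) = 2*0 = 0)
f(T) = -4 (f(T) = -4 + 0*6² = -4 + 0*36 = -4 + 0 = -4)
Q(71, -54)/(-1312) + 423/f(-58) = (16/(31 - 54))/(-1312) + 423/(-4) = (16/(-23))*(-1/1312) + 423*(-¼) = (16*(-1/23))*(-1/1312) - 423/4 = -16/23*(-1/1312) - 423/4 = 1/1886 - 423/4 = -398887/3772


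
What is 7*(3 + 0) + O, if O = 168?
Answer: 189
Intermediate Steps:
7*(3 + 0) + O = 7*(3 + 0) + 168 = 7*3 + 168 = 21 + 168 = 189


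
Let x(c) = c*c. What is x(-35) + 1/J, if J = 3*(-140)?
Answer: 514499/420 ≈ 1225.0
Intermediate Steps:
J = -420
x(c) = c²
x(-35) + 1/J = (-35)² + 1/(-420) = 1225 - 1/420 = 514499/420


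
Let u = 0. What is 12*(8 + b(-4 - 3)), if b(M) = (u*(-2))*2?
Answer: 96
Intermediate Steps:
b(M) = 0 (b(M) = (0*(-2))*2 = 0*2 = 0)
12*(8 + b(-4 - 3)) = 12*(8 + 0) = 12*8 = 96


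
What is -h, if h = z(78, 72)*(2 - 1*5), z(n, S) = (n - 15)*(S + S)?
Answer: 27216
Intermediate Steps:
z(n, S) = 2*S*(-15 + n) (z(n, S) = (-15 + n)*(2*S) = 2*S*(-15 + n))
h = -27216 (h = (2*72*(-15 + 78))*(2 - 1*5) = (2*72*63)*(2 - 5) = 9072*(-3) = -27216)
-h = -1*(-27216) = 27216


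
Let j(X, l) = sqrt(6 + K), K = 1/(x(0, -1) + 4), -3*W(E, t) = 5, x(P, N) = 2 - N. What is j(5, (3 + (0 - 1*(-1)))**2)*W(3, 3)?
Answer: -5*sqrt(301)/21 ≈ -4.1308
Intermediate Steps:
W(E, t) = -5/3 (W(E, t) = -1/3*5 = -5/3)
K = 1/7 (K = 1/((2 - 1*(-1)) + 4) = 1/((2 + 1) + 4) = 1/(3 + 4) = 1/7 ≈ 0.14286)
j(X, l) = sqrt(301)/7 (j(X, l) = sqrt(6 + 1/7) = sqrt(43/7) = sqrt(301)/7)
j(5, (3 + (0 - 1*(-1)))**2)*W(3, 3) = (sqrt(301)/7)*(-5/3) = -5*sqrt(301)/21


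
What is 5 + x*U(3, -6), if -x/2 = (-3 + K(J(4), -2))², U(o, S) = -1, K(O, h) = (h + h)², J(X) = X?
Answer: 343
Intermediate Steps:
K(O, h) = 4*h² (K(O, h) = (2*h)² = 4*h²)
x = -338 (x = -2*(-3 + 4*(-2)²)² = -2*(-3 + 4*4)² = -2*(-3 + 16)² = -2*13² = -2*169 = -338)
5 + x*U(3, -6) = 5 - 338*(-1) = 5 + 338 = 343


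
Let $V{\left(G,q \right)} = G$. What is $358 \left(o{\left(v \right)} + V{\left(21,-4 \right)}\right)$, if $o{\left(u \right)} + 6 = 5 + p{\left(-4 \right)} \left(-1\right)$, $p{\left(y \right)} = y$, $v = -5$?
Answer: $8592$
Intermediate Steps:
$o{\left(u \right)} = 3$ ($o{\left(u \right)} = -6 + \left(5 - -4\right) = -6 + \left(5 + 4\right) = -6 + 9 = 3$)
$358 \left(o{\left(v \right)} + V{\left(21,-4 \right)}\right) = 358 \left(3 + 21\right) = 358 \cdot 24 = 8592$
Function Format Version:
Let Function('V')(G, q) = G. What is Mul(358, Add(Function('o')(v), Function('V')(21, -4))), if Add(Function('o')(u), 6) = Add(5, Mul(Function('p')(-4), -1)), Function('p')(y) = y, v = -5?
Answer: 8592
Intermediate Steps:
Function('o')(u) = 3 (Function('o')(u) = Add(-6, Add(5, Mul(-4, -1))) = Add(-6, Add(5, 4)) = Add(-6, 9) = 3)
Mul(358, Add(Function('o')(v), Function('V')(21, -4))) = Mul(358, Add(3, 21)) = Mul(358, 24) = 8592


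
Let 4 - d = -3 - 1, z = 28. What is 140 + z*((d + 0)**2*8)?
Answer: 14476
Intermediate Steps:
d = 8 (d = 4 - (-3 - 1) = 4 - 1*(-4) = 4 + 4 = 8)
140 + z*((d + 0)**2*8) = 140 + 28*((8 + 0)**2*8) = 140 + 28*(8**2*8) = 140 + 28*(64*8) = 140 + 28*512 = 140 + 14336 = 14476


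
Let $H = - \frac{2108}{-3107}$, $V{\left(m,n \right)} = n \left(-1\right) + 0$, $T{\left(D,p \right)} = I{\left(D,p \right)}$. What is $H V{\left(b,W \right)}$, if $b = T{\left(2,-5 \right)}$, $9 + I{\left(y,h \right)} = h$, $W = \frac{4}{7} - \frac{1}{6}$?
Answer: $- \frac{17918}{65247} \approx -0.27462$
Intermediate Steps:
$W = \frac{17}{42}$ ($W = 4 \cdot \frac{1}{7} - \frac{1}{6} = \frac{4}{7} - \frac{1}{6} = \frac{17}{42} \approx 0.40476$)
$I{\left(y,h \right)} = -9 + h$
$T{\left(D,p \right)} = -9 + p$
$b = -14$ ($b = -9 - 5 = -14$)
$V{\left(m,n \right)} = - n$ ($V{\left(m,n \right)} = - n + 0 = - n$)
$H = \frac{2108}{3107}$ ($H = \left(-2108\right) \left(- \frac{1}{3107}\right) = \frac{2108}{3107} \approx 0.67847$)
$H V{\left(b,W \right)} = \frac{2108 \left(\left(-1\right) \frac{17}{42}\right)}{3107} = \frac{2108}{3107} \left(- \frac{17}{42}\right) = - \frac{17918}{65247}$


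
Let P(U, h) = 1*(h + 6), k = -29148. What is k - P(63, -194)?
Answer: -28960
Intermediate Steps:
P(U, h) = 6 + h (P(U, h) = 1*(6 + h) = 6 + h)
k - P(63, -194) = -29148 - (6 - 194) = -29148 - 1*(-188) = -29148 + 188 = -28960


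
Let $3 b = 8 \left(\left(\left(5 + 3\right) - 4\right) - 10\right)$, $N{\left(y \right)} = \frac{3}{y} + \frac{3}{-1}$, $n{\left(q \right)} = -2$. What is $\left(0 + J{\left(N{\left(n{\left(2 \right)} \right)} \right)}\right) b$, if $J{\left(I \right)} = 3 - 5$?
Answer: $32$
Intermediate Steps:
$N{\left(y \right)} = -3 + \frac{3}{y}$ ($N{\left(y \right)} = \frac{3}{y} + 3 \left(-1\right) = \frac{3}{y} - 3 = -3 + \frac{3}{y}$)
$J{\left(I \right)} = -2$ ($J{\left(I \right)} = 3 - 5 = -2$)
$b = -16$ ($b = \frac{8 \left(\left(\left(5 + 3\right) - 4\right) - 10\right)}{3} = \frac{8 \left(\left(8 - 4\right) - 10\right)}{3} = \frac{8 \left(4 - 10\right)}{3} = \frac{8 \left(-6\right)}{3} = \frac{1}{3} \left(-48\right) = -16$)
$\left(0 + J{\left(N{\left(n{\left(2 \right)} \right)} \right)}\right) b = \left(0 - 2\right) \left(-16\right) = \left(-2\right) \left(-16\right) = 32$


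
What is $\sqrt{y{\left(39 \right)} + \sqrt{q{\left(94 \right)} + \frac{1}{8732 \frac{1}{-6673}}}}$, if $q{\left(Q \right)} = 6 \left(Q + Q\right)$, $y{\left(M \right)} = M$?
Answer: $\frac{\sqrt{743416284 + 4366 \sqrt{21487319209}}}{4366} \approx 8.5191$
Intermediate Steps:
$q{\left(Q \right)} = 12 Q$ ($q{\left(Q \right)} = 6 \cdot 2 Q = 12 Q$)
$\sqrt{y{\left(39 \right)} + \sqrt{q{\left(94 \right)} + \frac{1}{8732 \frac{1}{-6673}}}} = \sqrt{39 + \sqrt{12 \cdot 94 + \frac{1}{8732 \frac{1}{-6673}}}} = \sqrt{39 + \sqrt{1128 + \frac{1}{8732 \left(- \frac{1}{6673}\right)}}} = \sqrt{39 + \sqrt{1128 + \frac{1}{- \frac{8732}{6673}}}} = \sqrt{39 + \sqrt{1128 - \frac{6673}{8732}}} = \sqrt{39 + \sqrt{\frac{9843023}{8732}}} = \sqrt{39 + \frac{\sqrt{21487319209}}{4366}}$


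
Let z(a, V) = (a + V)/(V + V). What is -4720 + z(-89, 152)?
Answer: -1434817/304 ≈ -4719.8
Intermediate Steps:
z(a, V) = (V + a)/(2*V) (z(a, V) = (V + a)/((2*V)) = (V + a)*(1/(2*V)) = (V + a)/(2*V))
-4720 + z(-89, 152) = -4720 + (½)*(152 - 89)/152 = -4720 + (½)*(1/152)*63 = -4720 + 63/304 = -1434817/304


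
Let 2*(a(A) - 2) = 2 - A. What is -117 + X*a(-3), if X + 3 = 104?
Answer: 675/2 ≈ 337.50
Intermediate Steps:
X = 101 (X = -3 + 104 = 101)
a(A) = 3 - A/2 (a(A) = 2 + (2 - A)/2 = 2 + (1 - A/2) = 3 - A/2)
-117 + X*a(-3) = -117 + 101*(3 - ½*(-3)) = -117 + 101*(3 + 3/2) = -117 + 101*(9/2) = -117 + 909/2 = 675/2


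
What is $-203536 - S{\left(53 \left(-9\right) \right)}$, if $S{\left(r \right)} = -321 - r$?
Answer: $-203692$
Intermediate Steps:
$-203536 - S{\left(53 \left(-9\right) \right)} = -203536 - \left(-321 - 53 \left(-9\right)\right) = -203536 - \left(-321 - -477\right) = -203536 - \left(-321 + 477\right) = -203536 - 156 = -203692$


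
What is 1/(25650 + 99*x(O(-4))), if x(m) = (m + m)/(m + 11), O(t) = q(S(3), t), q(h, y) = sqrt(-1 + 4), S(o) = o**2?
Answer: 56039/1437116022 - 121*sqrt(3)/4311348066 ≈ 3.8945e-5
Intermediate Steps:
q(h, y) = sqrt(3)
O(t) = sqrt(3)
x(m) = 2*m/(11 + m) (x(m) = (2*m)/(11 + m) = 2*m/(11 + m))
1/(25650 + 99*x(O(-4))) = 1/(25650 + 99*(2*sqrt(3)/(11 + sqrt(3)))) = 1/(25650 + 198*sqrt(3)/(11 + sqrt(3)))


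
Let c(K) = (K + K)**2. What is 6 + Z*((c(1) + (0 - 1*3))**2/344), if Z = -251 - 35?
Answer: 889/172 ≈ 5.1686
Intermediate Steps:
c(K) = 4*K**2 (c(K) = (2*K)**2 = 4*K**2)
Z = -286
6 + Z*((c(1) + (0 - 1*3))**2/344) = 6 - 286*(4*1**2 + (0 - 1*3))**2/344 = 6 - 286*(4*1 + (0 - 3))**2/344 = 6 - 286*(4 - 3)**2/344 = 6 - 286*1**2/344 = 6 - 286/344 = 6 - 286*1/344 = 6 - 143/172 = 889/172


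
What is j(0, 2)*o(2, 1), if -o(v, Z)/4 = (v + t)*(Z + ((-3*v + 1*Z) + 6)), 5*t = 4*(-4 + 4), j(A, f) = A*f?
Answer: 0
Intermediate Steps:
t = 0 (t = (4*(-4 + 4))/5 = (4*0)/5 = (⅕)*0 = 0)
o(v, Z) = -4*v*(6 - 3*v + 2*Z) (o(v, Z) = -4*(v + 0)*(Z + ((-3*v + 1*Z) + 6)) = -4*v*(Z + ((-3*v + Z) + 6)) = -4*v*(Z + ((Z - 3*v) + 6)) = -4*v*(Z + (6 + Z - 3*v)) = -4*v*(6 - 3*v + 2*Z))
j(0, 2)*o(2, 1) = (0*2)*(4*2*(-6 - 2*1 + 3*2)) = 0*(4*2*(-6 - 2 + 6)) = 0*(4*2*(-2)) = 0*(-16) = 0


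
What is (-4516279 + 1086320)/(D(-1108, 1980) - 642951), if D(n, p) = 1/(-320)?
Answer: 1097586880/205744321 ≈ 5.3347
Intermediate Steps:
D(n, p) = -1/320
(-4516279 + 1086320)/(D(-1108, 1980) - 642951) = (-4516279 + 1086320)/(-1/320 - 642951) = -3429959/(-205744321/320) = -3429959*(-320/205744321) = 1097586880/205744321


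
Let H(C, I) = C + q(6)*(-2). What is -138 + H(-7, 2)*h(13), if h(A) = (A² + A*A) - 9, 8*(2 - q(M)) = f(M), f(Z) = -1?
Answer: -15357/4 ≈ -3839.3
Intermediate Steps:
q(M) = 17/8 (q(M) = 2 - ⅛*(-1) = 2 + ⅛ = 17/8)
H(C, I) = -17/4 + C (H(C, I) = C + (17/8)*(-2) = C - 17/4 = -17/4 + C)
h(A) = -9 + 2*A² (h(A) = (A² + A²) - 9 = 2*A² - 9 = -9 + 2*A²)
-138 + H(-7, 2)*h(13) = -138 + (-17/4 - 7)*(-9 + 2*13²) = -138 - 45*(-9 + 2*169)/4 = -138 - 45*(-9 + 338)/4 = -138 - 45/4*329 = -138 - 14805/4 = -15357/4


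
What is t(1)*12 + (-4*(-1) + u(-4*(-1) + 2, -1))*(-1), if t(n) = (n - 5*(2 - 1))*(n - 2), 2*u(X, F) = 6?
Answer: 41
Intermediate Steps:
u(X, F) = 3 (u(X, F) = (½)*6 = 3)
t(n) = (-5 + n)*(-2 + n) (t(n) = (n - 5*1)*(-2 + n) = (n - 5)*(-2 + n) = (-5 + n)*(-2 + n))
t(1)*12 + (-4*(-1) + u(-4*(-1) + 2, -1))*(-1) = (10 + 1² - 7*1)*12 + (-4*(-1) + 3)*(-1) = (10 + 1 - 7)*12 + (4 + 3)*(-1) = 4*12 + 7*(-1) = 48 - 7 = 41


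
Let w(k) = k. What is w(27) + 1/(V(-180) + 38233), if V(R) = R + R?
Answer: 1022572/37873 ≈ 27.000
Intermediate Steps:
V(R) = 2*R
w(27) + 1/(V(-180) + 38233) = 27 + 1/(2*(-180) + 38233) = 27 + 1/(-360 + 38233) = 27 + 1/37873 = 1022572/37873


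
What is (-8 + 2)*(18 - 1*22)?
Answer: 24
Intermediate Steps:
(-8 + 2)*(18 - 1*22) = -6*(18 - 22) = -6*(-4) = 24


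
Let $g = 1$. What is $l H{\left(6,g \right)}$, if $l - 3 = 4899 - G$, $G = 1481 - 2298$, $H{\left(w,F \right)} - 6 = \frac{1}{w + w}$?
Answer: $\frac{417487}{12} \approx 34791.0$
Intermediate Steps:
$H{\left(w,F \right)} = 6 + \frac{1}{2 w}$ ($H{\left(w,F \right)} = 6 + \frac{1}{w + w} = 6 + \frac{1}{2 w}$)
$G = -817$
$l = 5719$ ($l = 3 + \left(4899 - -817\right) = 3 + \left(4899 + 817\right) = 3 + 5716 = 5719$)
$l H{\left(6,g \right)} = 5719 \left(6 + \frac{1}{2 \cdot 6}\right) = 5719 \left(6 + \frac{1}{2} \cdot \frac{1}{6}\right) = 5719 \left(6 + \frac{1}{12}\right) = 5719 \cdot \frac{73}{12} = \frac{417487}{12}$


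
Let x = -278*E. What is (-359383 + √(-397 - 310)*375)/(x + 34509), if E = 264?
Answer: 359383/38883 - 125*I*√707/12961 ≈ 9.2427 - 0.25644*I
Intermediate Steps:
x = -73392 (x = -278*264 = -73392)
(-359383 + √(-397 - 310)*375)/(x + 34509) = (-359383 + √(-397 - 310)*375)/(-73392 + 34509) = (-359383 + √(-707)*375)/(-38883) = (-359383 + (I*√707)*375)*(-1/38883) = (-359383 + 375*I*√707)*(-1/38883) = 359383/38883 - 125*I*√707/12961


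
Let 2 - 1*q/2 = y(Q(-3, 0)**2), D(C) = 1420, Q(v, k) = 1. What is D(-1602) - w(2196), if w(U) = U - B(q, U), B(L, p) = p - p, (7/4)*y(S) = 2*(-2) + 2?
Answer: -776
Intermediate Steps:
y(S) = -8/7 (y(S) = 4*(2*(-2) + 2)/7 = 4*(-4 + 2)/7 = (4/7)*(-2) = -8/7)
q = 44/7 (q = 4 - 2*(-8/7) = 4 + 16/7 = 44/7 ≈ 6.2857)
B(L, p) = 0
w(U) = U (w(U) = U - 1*0 = U + 0 = U)
D(-1602) - w(2196) = 1420 - 1*2196 = 1420 - 2196 = -776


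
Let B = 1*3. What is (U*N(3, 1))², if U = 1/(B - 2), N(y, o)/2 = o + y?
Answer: 64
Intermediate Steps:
B = 3
N(y, o) = 2*o + 2*y (N(y, o) = 2*(o + y) = 2*o + 2*y)
U = 1 (U = 1/(3 - 2) = 1/1 = 1)
(U*N(3, 1))² = (1*(2*1 + 2*3))² = (1*(2 + 6))² = (1*8)² = 8² = 64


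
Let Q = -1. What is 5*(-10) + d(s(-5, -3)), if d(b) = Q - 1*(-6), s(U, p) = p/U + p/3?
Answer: -45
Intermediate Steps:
s(U, p) = p/3 + p/U (s(U, p) = p/U + p*(⅓) = p/U + p/3 = p/3 + p/U)
d(b) = 5 (d(b) = -1 - 1*(-6) = -1 + 6 = 5)
5*(-10) + d(s(-5, -3)) = 5*(-10) + 5 = -50 + 5 = -45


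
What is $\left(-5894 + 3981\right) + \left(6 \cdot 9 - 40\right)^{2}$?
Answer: $-1717$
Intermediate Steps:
$\left(-5894 + 3981\right) + \left(6 \cdot 9 - 40\right)^{2} = -1913 + \left(54 - 40\right)^{2} = -1913 + 14^{2} = -1913 + 196 = -1717$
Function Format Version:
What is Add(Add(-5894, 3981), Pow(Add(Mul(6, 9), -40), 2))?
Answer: -1717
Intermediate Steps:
Add(Add(-5894, 3981), Pow(Add(Mul(6, 9), -40), 2)) = Add(-1913, Pow(Add(54, -40), 2)) = Add(-1913, Pow(14, 2)) = Add(-1913, 196) = -1717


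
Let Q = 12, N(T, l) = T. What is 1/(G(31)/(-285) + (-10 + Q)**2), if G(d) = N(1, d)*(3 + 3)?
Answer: 95/378 ≈ 0.25132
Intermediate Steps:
G(d) = 6 (G(d) = 1*(3 + 3) = 1*6 = 6)
1/(G(31)/(-285) + (-10 + Q)**2) = 1/(6/(-285) + (-10 + 12)**2) = 1/(6*(-1/285) + 2**2) = 1/(-2/95 + 4) = 1/(378/95) = 95/378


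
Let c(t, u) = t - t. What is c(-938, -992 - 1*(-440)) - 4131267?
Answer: -4131267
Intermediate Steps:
c(t, u) = 0
c(-938, -992 - 1*(-440)) - 4131267 = 0 - 4131267 = -4131267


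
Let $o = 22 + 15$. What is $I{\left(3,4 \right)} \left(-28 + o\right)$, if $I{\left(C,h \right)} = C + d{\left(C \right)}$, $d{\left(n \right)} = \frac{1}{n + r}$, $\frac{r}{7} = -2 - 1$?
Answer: $\frac{53}{2} \approx 26.5$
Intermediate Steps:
$r = -21$ ($r = 7 \left(-2 - 1\right) = 7 \left(-3\right) = -21$)
$d{\left(n \right)} = \frac{1}{-21 + n}$ ($d{\left(n \right)} = \frac{1}{n - 21} = \frac{1}{-21 + n}$)
$o = 37$
$I{\left(C,h \right)} = C + \frac{1}{-21 + C}$
$I{\left(3,4 \right)} \left(-28 + o\right) = \frac{1 + 3 \left(-21 + 3\right)}{-21 + 3} \left(-28 + 37\right) = \frac{1 + 3 \left(-18\right)}{-18} \cdot 9 = - \frac{1 - 54}{18} \cdot 9 = \left(- \frac{1}{18}\right) \left(-53\right) 9 = \frac{53}{18} \cdot 9 = \frac{53}{2}$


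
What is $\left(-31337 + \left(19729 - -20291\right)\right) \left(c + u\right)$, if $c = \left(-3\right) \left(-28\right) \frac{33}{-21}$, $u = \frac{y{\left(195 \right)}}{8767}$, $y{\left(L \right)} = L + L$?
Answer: $- \frac{10044963282}{8767} \approx -1.1458 \cdot 10^{6}$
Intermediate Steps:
$y{\left(L \right)} = 2 L$
$u = \frac{390}{8767}$ ($u = \frac{2 \cdot 195}{8767} = 390 \cdot \frac{1}{8767} = \frac{390}{8767} \approx 0.044485$)
$c = -132$ ($c = 84 \cdot 33 \left(- \frac{1}{21}\right) = 84 \left(- \frac{11}{7}\right) = -132$)
$\left(-31337 + \left(19729 - -20291\right)\right) \left(c + u\right) = \left(-31337 + \left(19729 - -20291\right)\right) \left(-132 + \frac{390}{8767}\right) = \left(-31337 + \left(19729 + 20291\right)\right) \left(- \frac{1156854}{8767}\right) = \left(-31337 + 40020\right) \left(- \frac{1156854}{8767}\right) = 8683 \left(- \frac{1156854}{8767}\right) = - \frac{10044963282}{8767}$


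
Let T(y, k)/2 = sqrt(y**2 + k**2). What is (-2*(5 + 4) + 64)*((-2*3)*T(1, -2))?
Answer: -552*sqrt(5) ≈ -1234.3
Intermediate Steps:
T(y, k) = 2*sqrt(k**2 + y**2) (T(y, k) = 2*sqrt(y**2 + k**2) = 2*sqrt(k**2 + y**2))
(-2*(5 + 4) + 64)*((-2*3)*T(1, -2)) = (-2*(5 + 4) + 64)*((-2*3)*(2*sqrt((-2)**2 + 1**2))) = (-2*9 + 64)*(-12*sqrt(4 + 1)) = (-18 + 64)*(-12*sqrt(5)) = 46*(-12*sqrt(5)) = -552*sqrt(5)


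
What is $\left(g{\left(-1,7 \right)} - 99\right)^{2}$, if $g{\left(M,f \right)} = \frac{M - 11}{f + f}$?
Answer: $\frac{488601}{49} \approx 9971.5$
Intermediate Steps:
$g{\left(M,f \right)} = \frac{-11 + M}{2 f}$
$\left(g{\left(-1,7 \right)} - 99\right)^{2} = \left(\frac{-11 - 1}{2 \cdot 7} - 99\right)^{2} = \left(\frac{1}{2} \cdot \frac{1}{7} \left(-12\right) - 99\right)^{2} = \left(- \frac{6}{7} - 99\right)^{2} = \left(- \frac{699}{7}\right)^{2} = \frac{488601}{49}$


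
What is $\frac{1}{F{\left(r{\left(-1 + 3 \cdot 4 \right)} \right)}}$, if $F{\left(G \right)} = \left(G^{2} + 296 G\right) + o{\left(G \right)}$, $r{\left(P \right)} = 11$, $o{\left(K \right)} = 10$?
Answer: $\frac{1}{3387} \approx 0.00029525$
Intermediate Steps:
$F{\left(G \right)} = 10 + G^{2} + 296 G$ ($F{\left(G \right)} = \left(G^{2} + 296 G\right) + 10 = 10 + G^{2} + 296 G$)
$\frac{1}{F{\left(r{\left(-1 + 3 \cdot 4 \right)} \right)}} = \frac{1}{10 + 11^{2} + 296 \cdot 11} = \frac{1}{10 + 121 + 3256} = \frac{1}{3387}$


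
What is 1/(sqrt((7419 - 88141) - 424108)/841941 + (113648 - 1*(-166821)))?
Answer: 198814558814348589/55761320496101534913071 - 841941*I*sqrt(504830)/55761320496101534913071 ≈ 3.5655e-6 - 1.0728e-14*I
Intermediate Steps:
1/(sqrt((7419 - 88141) - 424108)/841941 + (113648 - 1*(-166821))) = 1/(sqrt(-80722 - 424108)*(1/841941) + (113648 + 166821)) = 1/(sqrt(-504830)*(1/841941) + 280469) = 1/((I*sqrt(504830))*(1/841941) + 280469) = 1/(I*sqrt(504830)/841941 + 280469) = 1/(280469 + I*sqrt(504830)/841941)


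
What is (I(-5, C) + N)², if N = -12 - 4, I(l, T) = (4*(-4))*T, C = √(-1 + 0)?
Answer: 512*I ≈ 512.0*I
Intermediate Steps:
C = I (C = √(-1) = I ≈ 1.0*I)
I(l, T) = -16*T
N = -16
(I(-5, C) + N)² = (-16*I - 16)² = (-16 - 16*I)²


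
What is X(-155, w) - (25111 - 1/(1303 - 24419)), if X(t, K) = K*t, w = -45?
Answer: -419231777/23116 ≈ -18136.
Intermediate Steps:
X(-155, w) - (25111 - 1/(1303 - 24419)) = -45*(-155) - (25111 - 1/(1303 - 24419)) = 6975 - (25111 - 1/(-23116)) = 6975 - (25111 - 1*(-1/23116)) = 6975 - (25111 + 1/23116) = 6975 - 1*580465877/23116 = 6975 - 580465877/23116 = -419231777/23116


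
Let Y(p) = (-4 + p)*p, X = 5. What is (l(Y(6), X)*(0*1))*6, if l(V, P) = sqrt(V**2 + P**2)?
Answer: 0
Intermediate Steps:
Y(p) = p*(-4 + p)
l(V, P) = sqrt(P**2 + V**2)
(l(Y(6), X)*(0*1))*6 = (sqrt(5**2 + (6*(-4 + 6))**2)*(0*1))*6 = (sqrt(25 + (6*2)**2)*0)*6 = (sqrt(25 + 12**2)*0)*6 = (sqrt(25 + 144)*0)*6 = (sqrt(169)*0)*6 = (13*0)*6 = 0*6 = 0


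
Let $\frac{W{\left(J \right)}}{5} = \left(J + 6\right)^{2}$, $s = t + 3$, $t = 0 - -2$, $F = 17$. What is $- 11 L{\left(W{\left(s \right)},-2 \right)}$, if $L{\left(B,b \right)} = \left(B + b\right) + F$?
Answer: $-6820$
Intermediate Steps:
$t = 2$ ($t = 0 + 2 = 2$)
$s = 5$ ($s = 2 + 3 = 5$)
$W{\left(J \right)} = 5 \left(6 + J\right)^{2}$ ($W{\left(J \right)} = 5 \left(J + 6\right)^{2} = 5 \left(6 + J\right)^{2}$)
$L{\left(B,b \right)} = 17 + B + b$ ($L{\left(B,b \right)} = \left(B + b\right) + 17 = 17 + B + b$)
$- 11 L{\left(W{\left(s \right)},-2 \right)} = - 11 \left(17 + 5 \left(6 + 5\right)^{2} - 2\right) = - 11 \left(17 + 5 \cdot 11^{2} - 2\right) = - 11 \left(17 + 5 \cdot 121 - 2\right) = - 11 \left(17 + 605 - 2\right) = \left(-11\right) 620 = -6820$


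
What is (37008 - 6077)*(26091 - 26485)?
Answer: -12186814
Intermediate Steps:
(37008 - 6077)*(26091 - 26485) = 30931*(-394) = -12186814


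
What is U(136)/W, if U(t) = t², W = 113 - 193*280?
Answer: -18496/53927 ≈ -0.34298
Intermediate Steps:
W = -53927 (W = 113 - 54040 = -53927)
U(136)/W = 136²/(-53927) = 18496*(-1/53927) = -18496/53927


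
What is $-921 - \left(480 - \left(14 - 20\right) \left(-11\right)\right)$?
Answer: $-1335$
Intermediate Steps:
$-921 - \left(480 - \left(14 - 20\right) \left(-11\right)\right) = -921 - 414 = -1335$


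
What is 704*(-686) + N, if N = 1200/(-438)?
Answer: -35255112/73 ≈ -4.8295e+5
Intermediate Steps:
N = -200/73 (N = 1200*(-1/438) = -200/73 ≈ -2.7397)
704*(-686) + N = 704*(-686) - 200/73 = -482944 - 200/73 = -35255112/73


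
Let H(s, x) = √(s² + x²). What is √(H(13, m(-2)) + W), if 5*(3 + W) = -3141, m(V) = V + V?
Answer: √(-15780 + 25*√185)/5 ≈ 24.852*I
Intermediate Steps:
m(V) = 2*V
W = -3156/5 (W = -3 + (⅕)*(-3141) = -3 - 3141/5 = -3156/5 ≈ -631.20)
√(H(13, m(-2)) + W) = √(√(13² + (2*(-2))²) - 3156/5) = √(√(169 + (-4)²) - 3156/5) = √(√(169 + 16) - 3156/5) = √(√185 - 3156/5) = √(-3156/5 + √185)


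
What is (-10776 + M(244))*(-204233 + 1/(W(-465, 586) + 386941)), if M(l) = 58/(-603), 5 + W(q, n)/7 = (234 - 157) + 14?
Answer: 514309545640990748/233688429 ≈ 2.2008e+9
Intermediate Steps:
W(q, n) = 602 (W(q, n) = -35 + 7*((234 - 157) + 14) = -35 + 7*(77 + 14) = -35 + 7*91 = -35 + 637 = 602)
M(l) = -58/603 (M(l) = 58*(-1/603) = -58/603)
(-10776 + M(244))*(-204233 + 1/(W(-465, 586) + 386941)) = (-10776 - 58/603)*(-204233 + 1/(602 + 386941)) = -6497986*(-204233 + 1/387543)/603 = -6497986/603*(-79149069518/387543) = 514309545640990748/233688429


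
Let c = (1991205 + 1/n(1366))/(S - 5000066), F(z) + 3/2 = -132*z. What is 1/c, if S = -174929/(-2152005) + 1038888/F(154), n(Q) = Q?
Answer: -199209287547810505958/79331449219217126715 ≈ -2.5111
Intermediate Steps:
F(z) = -3/2 - 132*z
S = -1488090634223/29166123765 (S = -174929/(-2152005) + 1038888/(-3/2 - 132*154) = -174929*(-1/2152005) + 1038888/(-3/2 - 20328) = 174929/2152005 + 1038888/(-40659/2) = 174929/2152005 + 1038888*(-2/40659) = 174929/2152005 - 692592/13553 = -1488090634223/29166123765 ≈ -51.021)
c = -79331449219217126715/199209287547810505958 (c = (1991205 + 1/1366)/(-1488090634223/29166123765 - 5000066) = (1991205 + 1/1366)/(-145834031879802713/29166123765) = (2719986031/1366)*(-29166123765/145834031879802713) = -79331449219217126715/199209287547810505958 ≈ -0.39823)
1/c = 1/(-79331449219217126715/199209287547810505958) = -199209287547810505958/79331449219217126715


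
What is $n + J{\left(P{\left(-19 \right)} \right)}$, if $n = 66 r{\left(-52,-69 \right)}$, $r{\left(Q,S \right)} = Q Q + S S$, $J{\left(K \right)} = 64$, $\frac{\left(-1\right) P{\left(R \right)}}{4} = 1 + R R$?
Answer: $492754$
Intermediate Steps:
$P{\left(R \right)} = -4 - 4 R^{2}$ ($P{\left(R \right)} = - 4 \left(1 + R R\right) = - 4 \left(1 + R^{2}\right) = -4 - 4 R^{2}$)
$r{\left(Q,S \right)} = Q^{2} + S^{2}$
$n = 492690$ ($n = 66 \left(\left(-52\right)^{2} + \left(-69\right)^{2}\right) = 66 \left(2704 + 4761\right) = 66 \cdot 7465 = 492690$)
$n + J{\left(P{\left(-19 \right)} \right)} = 492690 + 64 = 492754$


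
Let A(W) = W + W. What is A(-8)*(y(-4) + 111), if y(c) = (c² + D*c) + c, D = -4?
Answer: -2224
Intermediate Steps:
y(c) = c² - 3*c (y(c) = (c² - 4*c) + c = c² - 3*c)
A(W) = 2*W
A(-8)*(y(-4) + 111) = (2*(-8))*(-4*(-3 - 4) + 111) = -16*(-4*(-7) + 111) = -16*(28 + 111) = -16*139 = -2224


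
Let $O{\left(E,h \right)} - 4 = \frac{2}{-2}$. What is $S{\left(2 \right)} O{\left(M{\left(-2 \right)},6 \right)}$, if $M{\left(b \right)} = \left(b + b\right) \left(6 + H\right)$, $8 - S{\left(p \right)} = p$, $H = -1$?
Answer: $18$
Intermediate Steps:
$S{\left(p \right)} = 8 - p$
$M{\left(b \right)} = 10 b$ ($M{\left(b \right)} = \left(b + b\right) \left(6 - 1\right) = 2 b 5 = 10 b$)
$O{\left(E,h \right)} = 3$ ($O{\left(E,h \right)} = 4 + \frac{2}{-2} = 4 + 2 \left(- \frac{1}{2}\right) = 4 - 1 = 3$)
$S{\left(2 \right)} O{\left(M{\left(-2 \right)},6 \right)} = \left(8 - 2\right) 3 = 6 \cdot 3 = 18$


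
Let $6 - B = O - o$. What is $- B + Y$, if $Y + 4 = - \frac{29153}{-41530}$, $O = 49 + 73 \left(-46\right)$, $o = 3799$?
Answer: $- \frac{295581387}{41530} \approx -7117.3$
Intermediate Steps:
$O = -3309$ ($O = 49 - 3358 = -3309$)
$B = 7114$ ($B = 6 - \left(-3309 - 3799\right) = 6 - -7108 = 6 + 7108 = 7114$)
$Y = - \frac{136967}{41530}$ ($Y = -4 - \frac{29153}{-41530} = -4 - - \frac{29153}{41530} = -4 + \frac{29153}{41530} = - \frac{136967}{41530} \approx -3.298$)
$- B + Y = \left(-1\right) 7114 - \frac{136967}{41530} = -7114 - \frac{136967}{41530} = - \frac{295581387}{41530}$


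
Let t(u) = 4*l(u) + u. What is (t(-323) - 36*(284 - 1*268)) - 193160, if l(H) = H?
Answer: -195351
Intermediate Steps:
t(u) = 5*u (t(u) = 4*u + u = 5*u)
(t(-323) - 36*(284 - 1*268)) - 193160 = (5*(-323) - 36*(284 - 1*268)) - 193160 = (-1615 - 36*(284 - 268)) - 193160 = (-1615 - 36*16) - 193160 = (-1615 - 576) - 193160 = -2191 - 193160 = -195351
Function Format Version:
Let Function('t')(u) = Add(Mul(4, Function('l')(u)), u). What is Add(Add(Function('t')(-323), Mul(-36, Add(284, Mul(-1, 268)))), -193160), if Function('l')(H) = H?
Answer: -195351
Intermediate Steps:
Function('t')(u) = Mul(5, u) (Function('t')(u) = Add(Mul(4, u), u) = Mul(5, u))
Add(Add(Function('t')(-323), Mul(-36, Add(284, Mul(-1, 268)))), -193160) = Add(Add(Mul(5, -323), Mul(-36, Add(284, Mul(-1, 268)))), -193160) = Add(Add(-1615, Mul(-36, Add(284, -268))), -193160) = Add(Add(-1615, Mul(-36, 16)), -193160) = Add(Add(-1615, -576), -193160) = Add(-2191, -193160) = -195351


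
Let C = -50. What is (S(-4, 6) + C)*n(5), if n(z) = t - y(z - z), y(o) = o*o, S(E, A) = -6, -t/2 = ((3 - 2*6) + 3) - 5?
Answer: -1232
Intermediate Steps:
t = 22 (t = -2*(((3 - 2*6) + 3) - 5) = -2*(((3 - 12) + 3) - 5) = -2*((-9 + 3) - 5) = -2*(-6 - 5) = -2*(-11) = 22)
y(o) = o²
n(z) = 22 (n(z) = 22 - (z - z)² = 22 - 1*0² = 22 - 1*0 = 22 + 0 = 22)
(S(-4, 6) + C)*n(5) = (-6 - 50)*22 = -56*22 = -1232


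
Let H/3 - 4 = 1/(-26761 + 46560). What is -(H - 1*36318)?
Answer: 718822491/19799 ≈ 36306.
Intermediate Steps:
H = 237591/19799 (H = 12 + 3/(-26761 + 46560) = 12 + 3/19799 = 237591/19799 ≈ 12.000)
-(H - 1*36318) = -(237591/19799 - 1*36318) = -(237591/19799 - 36318) = -1*(-718822491/19799) = 718822491/19799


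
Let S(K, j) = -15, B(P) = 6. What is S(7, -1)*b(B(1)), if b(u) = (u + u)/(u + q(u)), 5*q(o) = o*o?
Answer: -150/11 ≈ -13.636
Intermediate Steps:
q(o) = o**2/5 (q(o) = (o*o)/5 = o**2/5)
b(u) = 2*u/(u + u**2/5) (b(u) = (u + u)/(u + u**2/5) = (2*u)/(u + u**2/5) = 2*u/(u + u**2/5))
S(7, -1)*b(B(1)) = -150/(5 + 6) = -150/11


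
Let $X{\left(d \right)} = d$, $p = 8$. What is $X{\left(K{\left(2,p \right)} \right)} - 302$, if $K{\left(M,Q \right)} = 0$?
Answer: $-302$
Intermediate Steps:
$X{\left(K{\left(2,p \right)} \right)} - 302 = 0 - 302 = -302$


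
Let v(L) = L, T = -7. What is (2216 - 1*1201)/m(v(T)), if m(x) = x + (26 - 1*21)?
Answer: -1015/2 ≈ -507.50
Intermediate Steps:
m(x) = 5 + x (m(x) = x + (26 - 21) = x + 5 = 5 + x)
(2216 - 1*1201)/m(v(T)) = (2216 - 1*1201)/(5 - 7) = (2216 - 1201)/(-2) = 1015*(-1/2) = -1015/2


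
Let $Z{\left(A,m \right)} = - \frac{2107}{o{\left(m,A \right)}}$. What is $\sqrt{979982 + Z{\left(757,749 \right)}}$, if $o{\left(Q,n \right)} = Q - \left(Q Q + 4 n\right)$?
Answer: $\frac{\sqrt{19433310081273735}}{140820} \approx 989.94$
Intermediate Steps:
$o{\left(Q,n \right)} = Q - Q^{2} - 4 n$ ($o{\left(Q,n \right)} = Q - \left(Q^{2} + 4 n\right) = Q - Q^{2} - 4 n$)
$Z{\left(A,m \right)} = - \frac{2107}{m - m^{2} - 4 A}$
$\sqrt{979982 + Z{\left(757,749 \right)}} = \sqrt{979982 + \frac{2107}{749^{2} - 749 + 4 \cdot 757}} = \sqrt{979982 + \frac{2107}{561001 - 749 + 3028}} = \sqrt{979982 + \frac{2107}{563280}} = \sqrt{\frac{552004263067}{563280}} = \frac{\sqrt{19433310081273735}}{140820}$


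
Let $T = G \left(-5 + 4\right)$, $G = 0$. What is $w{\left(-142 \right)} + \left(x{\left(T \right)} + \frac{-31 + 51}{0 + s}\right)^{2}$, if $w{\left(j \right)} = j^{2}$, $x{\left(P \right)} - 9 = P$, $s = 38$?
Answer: $\frac{7311965}{361} \approx 20255.0$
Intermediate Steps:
$T = 0$ ($T = 0 \left(-5 + 4\right) = 0 \left(-1\right) = 0$)
$x{\left(P \right)} = 9 + P$
$w{\left(-142 \right)} + \left(x{\left(T \right)} + \frac{-31 + 51}{0 + s}\right)^{2} = \left(-142\right)^{2} + \left(\left(9 + 0\right) + \frac{-31 + 51}{0 + 38}\right)^{2} = 20164 + \left(9 + \frac{20}{38}\right)^{2} = 20164 + \left(9 + 20 \cdot \frac{1}{38}\right)^{2} = 20164 + \left(9 + \frac{10}{19}\right)^{2} = 20164 + \left(\frac{181}{19}\right)^{2} = 20164 + \frac{32761}{361} = \frac{7311965}{361}$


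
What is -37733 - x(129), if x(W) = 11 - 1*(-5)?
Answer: -37749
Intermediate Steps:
x(W) = 16 (x(W) = 11 + 5 = 16)
-37733 - x(129) = -37733 - 1*16 = -37733 - 16 = -37749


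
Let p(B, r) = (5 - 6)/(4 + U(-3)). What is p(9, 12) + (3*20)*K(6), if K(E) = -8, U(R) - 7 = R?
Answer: -3841/8 ≈ -480.13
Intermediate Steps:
U(R) = 7 + R
p(B, r) = -⅛ (p(B, r) = (5 - 6)/(4 + (7 - 3)) = -1/(4 + 4) = -1/8 = -1*⅛ = -⅛)
p(9, 12) + (3*20)*K(6) = -⅛ + (3*20)*(-8) = -⅛ + 60*(-8) = -⅛ - 480 = -3841/8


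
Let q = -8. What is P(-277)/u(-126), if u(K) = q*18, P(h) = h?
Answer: 277/144 ≈ 1.9236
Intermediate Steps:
u(K) = -144 (u(K) = -8*18 = -144)
P(-277)/u(-126) = -277/(-144) = -277*(-1/144) = 277/144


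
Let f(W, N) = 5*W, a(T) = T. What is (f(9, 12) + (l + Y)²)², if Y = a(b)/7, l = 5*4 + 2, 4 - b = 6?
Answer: 640545481/2401 ≈ 2.6678e+5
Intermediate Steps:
b = -2 (b = 4 - 1*6 = 4 - 6 = -2)
l = 22 (l = 20 + 2 = 22)
Y = -2/7 ≈ -0.28571
(f(9, 12) + (l + Y)²)² = (5*9 + (22 - 2/7)²)² = (45 + (152/7)²)² = (45 + 23104/49)² = (25309/49)² = 640545481/2401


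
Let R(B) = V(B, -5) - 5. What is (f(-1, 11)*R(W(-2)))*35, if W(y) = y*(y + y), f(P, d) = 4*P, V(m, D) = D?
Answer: 1400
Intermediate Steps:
W(y) = 2*y**2 (W(y) = y*(2*y) = 2*y**2)
R(B) = -10 (R(B) = -5 - 5 = -10)
(f(-1, 11)*R(W(-2)))*35 = ((4*(-1))*(-10))*35 = -4*(-10)*35 = 40*35 = 1400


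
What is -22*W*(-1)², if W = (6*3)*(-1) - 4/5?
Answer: 2068/5 ≈ 413.60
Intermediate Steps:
W = -94/5 (W = 18*(-1) - 4*⅕ = -18 - ⅘ = -94/5 ≈ -18.800)
-22*W*(-1)² = -22*(-94/5)*(-1)² = (2068/5)*1 = 2068/5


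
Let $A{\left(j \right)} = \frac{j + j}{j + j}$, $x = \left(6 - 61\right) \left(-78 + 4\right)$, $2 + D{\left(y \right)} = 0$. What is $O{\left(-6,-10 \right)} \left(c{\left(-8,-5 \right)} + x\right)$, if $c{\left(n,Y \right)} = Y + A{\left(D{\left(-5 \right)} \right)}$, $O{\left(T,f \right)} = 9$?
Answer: $36594$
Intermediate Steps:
$D{\left(y \right)} = -2$ ($D{\left(y \right)} = -2 + 0 = -2$)
$x = 4070$ ($x = \left(-55\right) \left(-74\right) = 4070$)
$A{\left(j \right)} = 1$ ($A{\left(j \right)} = \frac{2 j}{2 j} = 2 j \frac{1}{2 j} = 1$)
$c{\left(n,Y \right)} = 1 + Y$ ($c{\left(n,Y \right)} = Y + 1 = 1 + Y$)
$O{\left(-6,-10 \right)} \left(c{\left(-8,-5 \right)} + x\right) = 9 \left(\left(1 - 5\right) + 4070\right) = 9 \left(-4 + 4070\right) = 9 \cdot 4066 = 36594$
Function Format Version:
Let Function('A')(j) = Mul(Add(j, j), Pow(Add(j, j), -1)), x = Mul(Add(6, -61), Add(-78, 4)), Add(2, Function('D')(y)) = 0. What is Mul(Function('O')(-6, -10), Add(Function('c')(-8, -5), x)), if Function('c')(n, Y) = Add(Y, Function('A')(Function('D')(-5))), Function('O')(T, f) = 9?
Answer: 36594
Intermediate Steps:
Function('D')(y) = -2 (Function('D')(y) = Add(-2, 0) = -2)
x = 4070 (x = Mul(-55, -74) = 4070)
Function('A')(j) = 1 (Function('A')(j) = Mul(Mul(2, j), Pow(Mul(2, j), -1)) = Mul(Mul(2, j), Mul(Rational(1, 2), Pow(j, -1))) = 1)
Function('c')(n, Y) = Add(1, Y) (Function('c')(n, Y) = Add(Y, 1) = Add(1, Y))
Mul(Function('O')(-6, -10), Add(Function('c')(-8, -5), x)) = Mul(9, Add(Add(1, -5), 4070)) = Mul(9, Add(-4, 4070)) = Mul(9, 4066) = 36594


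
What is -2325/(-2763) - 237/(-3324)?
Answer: 931459/1020468 ≈ 0.91278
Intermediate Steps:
-2325/(-2763) - 237/(-3324) = -2325*(-1/2763) - 237*(-1/3324) = 775/921 + 79/1108 = 931459/1020468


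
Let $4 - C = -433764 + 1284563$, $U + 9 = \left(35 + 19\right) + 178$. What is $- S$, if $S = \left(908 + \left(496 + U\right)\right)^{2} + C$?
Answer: $-1796334$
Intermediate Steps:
$U = 223$ ($U = -9 + \left(\left(35 + 19\right) + 178\right) = -9 + \left(54 + 178\right) = -9 + 232 = 223$)
$C = -850795$ ($C = 4 - \left(-433764 + 1284563\right) = 4 - 850799 = -850795$)
$S = 1796334$ ($S = \left(908 + \left(496 + 223\right)\right)^{2} - 850795 = \left(908 + 719\right)^{2} - 850795 = 1627^{2} - 850795 = 2647129 - 850795 = 1796334$)
$- S = \left(-1\right) 1796334 = -1796334$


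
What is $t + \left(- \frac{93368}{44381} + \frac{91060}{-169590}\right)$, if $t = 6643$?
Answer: $\frac{4997915407399}{752657379} \approx 6640.4$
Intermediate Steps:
$t + \left(- \frac{93368}{44381} + \frac{91060}{-169590}\right) = 6643 + \left(- \frac{93368}{44381} + \frac{91060}{-169590}\right) = 6643 + \left(\left(-93368\right) \frac{1}{44381} + 91060 \left(- \frac{1}{169590}\right)\right) = 6643 - \frac{1987561298}{752657379} = \frac{4997915407399}{752657379}$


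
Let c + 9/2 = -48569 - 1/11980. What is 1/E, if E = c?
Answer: -11980/581910531 ≈ -2.0587e-5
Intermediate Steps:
c = -581910531/11980 (c = -9/2 + (-48569 - 1/11980) = -9/2 - 581856621/11980 = -581910531/11980 ≈ -48574.)
E = -581910531/11980 ≈ -48574.
1/E = 1/(-581910531/11980) = -11980/581910531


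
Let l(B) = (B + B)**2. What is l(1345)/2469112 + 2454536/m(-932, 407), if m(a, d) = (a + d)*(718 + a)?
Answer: 122741073697/4953655950 ≈ 24.778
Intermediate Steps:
l(B) = 4*B**2 (l(B) = (2*B)**2 = 4*B**2)
m(a, d) = (718 + a)*(a + d)
l(1345)/2469112 + 2454536/m(-932, 407) = (4*1345**2)/2469112 + 2454536/((-932)**2 + 718*(-932) + 718*407 - 932*407) = (4*1809025)*(1/2469112) + 2454536/(868624 - 669176 + 292226 - 379324) = 7236100*(1/2469112) + 2454536/112350 = 1809025/617278 + 2454536*(1/112350) = 1809025/617278 + 175324/8025 = 122741073697/4953655950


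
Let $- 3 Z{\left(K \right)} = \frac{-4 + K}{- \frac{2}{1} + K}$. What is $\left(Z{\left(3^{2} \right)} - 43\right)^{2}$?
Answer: $\frac{824464}{441} \approx 1869.5$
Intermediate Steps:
$Z{\left(K \right)} = - \frac{-4 + K}{3 \left(-2 + K\right)}$ ($Z{\left(K \right)} = - \frac{\left(-4 + K\right) \frac{1}{- \frac{2}{1} + K}}{3} = - \frac{\left(-4 + K\right) \frac{1}{\left(-2\right) 1 + K}}{3} = - \frac{\left(-4 + K\right) \frac{1}{-2 + K}}{3} = - \frac{\frac{1}{-2 + K} \left(-4 + K\right)}{3} = - \frac{-4 + K}{3 \left(-2 + K\right)}$)
$\left(Z{\left(3^{2} \right)} - 43\right)^{2} = \left(\frac{4 - 3^{2}}{3 \left(-2 + 3^{2}\right)} - 43\right)^{2} = \left(\frac{4 - 9}{3 \left(-2 + 9\right)} - 43\right)^{2} = \left(\frac{4 - 9}{3 \cdot 7} - 43\right)^{2} = \left(\frac{1}{3} \cdot \frac{1}{7} \left(-5\right) - 43\right)^{2} = \left(- \frac{5}{21} - 43\right)^{2} = \left(- \frac{908}{21}\right)^{2} = \frac{824464}{441}$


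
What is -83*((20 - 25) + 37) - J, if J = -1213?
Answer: -1443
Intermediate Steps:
-83*((20 - 25) + 37) - J = -83*((20 - 25) + 37) - 1*(-1213) = -83*(-5 + 37) + 1213 = -83*32 + 1213 = -2656 + 1213 = -1443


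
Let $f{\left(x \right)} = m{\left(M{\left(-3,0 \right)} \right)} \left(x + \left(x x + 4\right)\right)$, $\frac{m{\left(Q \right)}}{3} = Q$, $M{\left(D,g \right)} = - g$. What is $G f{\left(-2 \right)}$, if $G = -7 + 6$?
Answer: $0$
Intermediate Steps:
$G = -1$
$m{\left(Q \right)} = 3 Q$
$f{\left(x \right)} = 0$ ($f{\left(x \right)} = 3 \left(\left(-1\right) 0\right) \left(x + \left(x x + 4\right)\right) = 3 \cdot 0 \left(x + \left(x^{2} + 4\right)\right) = 0 \left(x + \left(4 + x^{2}\right)\right) = 0 \left(4 + x + x^{2}\right) = 0$)
$G f{\left(-2 \right)} = \left(-1\right) 0 = 0$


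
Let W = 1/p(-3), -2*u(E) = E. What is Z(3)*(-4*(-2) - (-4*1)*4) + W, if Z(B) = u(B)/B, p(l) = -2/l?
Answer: -21/2 ≈ -10.500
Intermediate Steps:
u(E) = -E/2
Z(B) = -½ (Z(B) = (-B/2)/B = -½)
W = 3/2 (W = 1/(-2/(-3)) = 1/(-2*(-⅓)) = 1/(⅔) = 3/2 ≈ 1.5000)
Z(3)*(-4*(-2) - (-4*1)*4) + W = -(-4*(-2) - (-4*1)*4)/2 + 3/2 = -(8 - (-4)*4)/2 + 3/2 = -(8 - 1*(-16))/2 + 3/2 = -(8 + 16)/2 + 3/2 = -½*24 + 3/2 = -12 + 3/2 = -21/2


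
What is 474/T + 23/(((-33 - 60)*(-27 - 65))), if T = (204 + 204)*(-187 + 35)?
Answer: -4763/961248 ≈ -0.0049550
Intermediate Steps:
T = -62016 (T = 408*(-152) = -62016)
474/T + 23/(((-33 - 60)*(-27 - 65))) = 474/(-62016) + 23/(((-33 - 60)*(-27 - 65))) = 474*(-1/62016) + 23/((-93*(-92))) = -79/10336 + 23/8556 = -79/10336 + 23*(1/8556) = -79/10336 + 1/372 = -4763/961248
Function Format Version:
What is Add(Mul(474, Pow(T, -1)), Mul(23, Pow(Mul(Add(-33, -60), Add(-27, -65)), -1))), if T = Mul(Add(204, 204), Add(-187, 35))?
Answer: Rational(-4763, 961248) ≈ -0.0049550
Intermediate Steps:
T = -62016 (T = Mul(408, -152) = -62016)
Add(Mul(474, Pow(T, -1)), Mul(23, Pow(Mul(Add(-33, -60), Add(-27, -65)), -1))) = Add(Mul(474, Pow(-62016, -1)), Mul(23, Pow(Mul(Add(-33, -60), Add(-27, -65)), -1))) = Add(Mul(474, Rational(-1, 62016)), Mul(23, Pow(Mul(-93, -92), -1))) = Add(Rational(-79, 10336), Mul(23, Pow(8556, -1))) = Add(Rational(-79, 10336), Mul(23, Rational(1, 8556))) = Add(Rational(-79, 10336), Rational(1, 372)) = Rational(-4763, 961248)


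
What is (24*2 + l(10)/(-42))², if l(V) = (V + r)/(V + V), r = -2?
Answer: 25391521/11025 ≈ 2303.1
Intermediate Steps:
l(V) = (-2 + V)/(2*V) (l(V) = (V - 2)/(V + V) = (-2 + V)/((2*V)) = (-2 + V)*(1/(2*V)) = (-2 + V)/(2*V))
(24*2 + l(10)/(-42))² = (24*2 + ((½)*(-2 + 10)/10)/(-42))² = (48 + ((½)*(⅒)*8)*(-1/42))² = (48 + (⅖)*(-1/42))² = (48 - 1/105)² = (5039/105)² = 25391521/11025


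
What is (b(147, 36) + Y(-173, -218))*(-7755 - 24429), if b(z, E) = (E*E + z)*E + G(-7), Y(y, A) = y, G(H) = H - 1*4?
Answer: -1665972576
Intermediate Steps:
G(H) = -4 + H (G(H) = H - 4 = -4 + H)
b(z, E) = -11 + E*(z + E²) (b(z, E) = (E*E + z)*E + (-4 - 7) = (E² + z)*E - 11 = (z + E²)*E - 11 = E*(z + E²) - 11 = -11 + E*(z + E²))
(b(147, 36) + Y(-173, -218))*(-7755 - 24429) = ((-11 + 36³ + 36*147) - 173)*(-7755 - 24429) = ((-11 + 46656 + 5292) - 173)*(-32184) = (51937 - 173)*(-32184) = 51764*(-32184) = -1665972576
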